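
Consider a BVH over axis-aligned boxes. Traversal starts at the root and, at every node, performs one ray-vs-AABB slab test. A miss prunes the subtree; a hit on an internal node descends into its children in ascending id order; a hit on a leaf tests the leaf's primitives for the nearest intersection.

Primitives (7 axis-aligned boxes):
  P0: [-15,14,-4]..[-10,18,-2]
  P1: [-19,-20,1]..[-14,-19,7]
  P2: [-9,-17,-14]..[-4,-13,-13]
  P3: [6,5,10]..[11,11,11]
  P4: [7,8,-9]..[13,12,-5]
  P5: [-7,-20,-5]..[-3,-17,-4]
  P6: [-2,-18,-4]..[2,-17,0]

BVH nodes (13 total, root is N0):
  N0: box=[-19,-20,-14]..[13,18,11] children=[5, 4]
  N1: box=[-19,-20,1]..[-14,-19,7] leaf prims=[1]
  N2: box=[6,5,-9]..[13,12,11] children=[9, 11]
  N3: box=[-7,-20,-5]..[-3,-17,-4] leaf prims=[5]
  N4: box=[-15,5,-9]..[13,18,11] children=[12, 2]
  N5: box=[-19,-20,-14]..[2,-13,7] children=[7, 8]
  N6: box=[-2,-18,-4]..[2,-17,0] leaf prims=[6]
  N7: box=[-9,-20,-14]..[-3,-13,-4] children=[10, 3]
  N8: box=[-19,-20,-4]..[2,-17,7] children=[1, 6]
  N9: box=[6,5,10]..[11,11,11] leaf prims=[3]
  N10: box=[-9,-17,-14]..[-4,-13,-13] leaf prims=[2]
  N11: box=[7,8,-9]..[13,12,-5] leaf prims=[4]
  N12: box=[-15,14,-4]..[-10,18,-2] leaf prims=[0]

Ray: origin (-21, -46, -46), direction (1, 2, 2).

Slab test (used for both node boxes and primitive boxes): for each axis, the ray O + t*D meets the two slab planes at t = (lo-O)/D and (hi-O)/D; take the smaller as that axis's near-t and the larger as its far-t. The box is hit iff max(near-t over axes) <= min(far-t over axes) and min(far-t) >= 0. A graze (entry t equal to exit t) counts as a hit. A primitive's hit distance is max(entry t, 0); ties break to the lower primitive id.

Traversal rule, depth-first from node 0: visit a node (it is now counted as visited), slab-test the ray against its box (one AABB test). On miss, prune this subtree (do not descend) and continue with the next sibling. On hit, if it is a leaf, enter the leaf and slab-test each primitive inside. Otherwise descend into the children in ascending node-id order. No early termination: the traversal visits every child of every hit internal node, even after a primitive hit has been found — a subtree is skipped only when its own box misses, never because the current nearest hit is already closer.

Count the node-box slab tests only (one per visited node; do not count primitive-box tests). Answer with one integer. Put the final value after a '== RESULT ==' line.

Walk:
N0 x:[2,34] y:[13,32] z:[16,57/2] -> hit [16,57/2], descend [4, 5]
  N4 x:[6,34] y:[51/2,32] z:[37/2,57/2] -> hit [51/2,57/2], descend [2, 12]
    N2 x:[27,34] y:[51/2,29] z:[37/2,57/2] -> hit [27,57/2], descend [9, 11]
      N9 x:[27,32] y:[51/2,57/2] z:[28,57/2] -> hit [28,57/2] leaf, test {P3@t=28}
      N11 x:[28,34] y:[27,29] z:[37/2,41/2] -> miss, prune
    N12 x:[6,11] y:[30,32] z:[21,22] -> miss, prune
  N5 x:[2,23] y:[13,33/2] z:[16,53/2] -> hit [16,33/2], descend [7, 8]
    N7 x:[12,18] y:[13,33/2] z:[16,21] -> hit [16,33/2], descend [3, 10]
      N3 x:[14,18] y:[13,29/2] z:[41/2,21] -> miss, prune
      N10 x:[12,17] y:[29/2,33/2] z:[16,33/2] -> hit [16,33/2] leaf, test {P2@t=16}
    N8 x:[2,23] y:[13,29/2] z:[21,53/2] -> miss, prune

Summary -> nodes [0, 4, 2, 9, 11, 12, 5, 7, 3, 10, 8]; box-tests=11; leaf-entries=2; first=P2

== RESULT ==
11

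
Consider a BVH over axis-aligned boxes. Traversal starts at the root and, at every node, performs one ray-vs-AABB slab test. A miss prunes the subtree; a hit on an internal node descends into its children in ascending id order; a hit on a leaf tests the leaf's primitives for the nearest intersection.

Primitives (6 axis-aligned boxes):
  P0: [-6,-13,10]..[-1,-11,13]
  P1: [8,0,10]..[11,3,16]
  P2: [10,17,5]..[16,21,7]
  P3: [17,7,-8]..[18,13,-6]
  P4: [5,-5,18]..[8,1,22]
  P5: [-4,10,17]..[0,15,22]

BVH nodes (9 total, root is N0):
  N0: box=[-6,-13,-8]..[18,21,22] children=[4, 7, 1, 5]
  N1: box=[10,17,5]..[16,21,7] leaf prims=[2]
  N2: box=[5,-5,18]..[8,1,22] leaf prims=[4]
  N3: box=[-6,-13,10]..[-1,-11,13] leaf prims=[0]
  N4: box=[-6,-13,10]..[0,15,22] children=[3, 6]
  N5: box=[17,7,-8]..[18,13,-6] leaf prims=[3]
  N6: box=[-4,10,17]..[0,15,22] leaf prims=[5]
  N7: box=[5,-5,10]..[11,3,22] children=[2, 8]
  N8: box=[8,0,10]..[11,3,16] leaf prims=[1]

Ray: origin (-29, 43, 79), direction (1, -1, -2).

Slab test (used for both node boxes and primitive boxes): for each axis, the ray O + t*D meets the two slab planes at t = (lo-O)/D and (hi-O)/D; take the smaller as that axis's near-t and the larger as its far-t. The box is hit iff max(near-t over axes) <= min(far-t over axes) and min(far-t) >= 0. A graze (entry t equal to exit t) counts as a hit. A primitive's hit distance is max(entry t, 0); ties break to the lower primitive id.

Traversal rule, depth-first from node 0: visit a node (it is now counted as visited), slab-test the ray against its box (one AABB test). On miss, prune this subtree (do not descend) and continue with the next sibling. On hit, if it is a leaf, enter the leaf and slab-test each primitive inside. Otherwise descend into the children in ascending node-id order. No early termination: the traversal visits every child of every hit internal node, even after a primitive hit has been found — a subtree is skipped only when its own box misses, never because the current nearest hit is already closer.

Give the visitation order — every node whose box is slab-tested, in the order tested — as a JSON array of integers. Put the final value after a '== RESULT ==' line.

Trace the traversal:
N0 x:[23,47] y:[22,56] z:[57/2,87/2] -> hit [57/2,87/2], descend [1, 4, 5, 7]
  N1 x:[39,45] y:[22,26] z:[36,37] -> miss, prune
  N4 x:[23,29] y:[28,56] z:[57/2,69/2] -> hit [57/2,29], descend [3, 6]
    N3 x:[23,28] y:[54,56] z:[33,69/2] -> miss, prune
    N6 x:[25,29] y:[28,33] z:[57/2,31] -> hit [57/2,29] leaf, test {P5@t=57/2}
  N5 x:[46,47] y:[30,36] z:[85/2,87/2] -> miss, prune
  N7 x:[34,40] y:[40,48] z:[57/2,69/2] -> miss, prune

Summary -> nodes [0, 1, 4, 3, 6, 5, 7]; box-tests=7; leaf-entries=1; first=P5

== RESULT ==
[0, 1, 4, 3, 6, 5, 7]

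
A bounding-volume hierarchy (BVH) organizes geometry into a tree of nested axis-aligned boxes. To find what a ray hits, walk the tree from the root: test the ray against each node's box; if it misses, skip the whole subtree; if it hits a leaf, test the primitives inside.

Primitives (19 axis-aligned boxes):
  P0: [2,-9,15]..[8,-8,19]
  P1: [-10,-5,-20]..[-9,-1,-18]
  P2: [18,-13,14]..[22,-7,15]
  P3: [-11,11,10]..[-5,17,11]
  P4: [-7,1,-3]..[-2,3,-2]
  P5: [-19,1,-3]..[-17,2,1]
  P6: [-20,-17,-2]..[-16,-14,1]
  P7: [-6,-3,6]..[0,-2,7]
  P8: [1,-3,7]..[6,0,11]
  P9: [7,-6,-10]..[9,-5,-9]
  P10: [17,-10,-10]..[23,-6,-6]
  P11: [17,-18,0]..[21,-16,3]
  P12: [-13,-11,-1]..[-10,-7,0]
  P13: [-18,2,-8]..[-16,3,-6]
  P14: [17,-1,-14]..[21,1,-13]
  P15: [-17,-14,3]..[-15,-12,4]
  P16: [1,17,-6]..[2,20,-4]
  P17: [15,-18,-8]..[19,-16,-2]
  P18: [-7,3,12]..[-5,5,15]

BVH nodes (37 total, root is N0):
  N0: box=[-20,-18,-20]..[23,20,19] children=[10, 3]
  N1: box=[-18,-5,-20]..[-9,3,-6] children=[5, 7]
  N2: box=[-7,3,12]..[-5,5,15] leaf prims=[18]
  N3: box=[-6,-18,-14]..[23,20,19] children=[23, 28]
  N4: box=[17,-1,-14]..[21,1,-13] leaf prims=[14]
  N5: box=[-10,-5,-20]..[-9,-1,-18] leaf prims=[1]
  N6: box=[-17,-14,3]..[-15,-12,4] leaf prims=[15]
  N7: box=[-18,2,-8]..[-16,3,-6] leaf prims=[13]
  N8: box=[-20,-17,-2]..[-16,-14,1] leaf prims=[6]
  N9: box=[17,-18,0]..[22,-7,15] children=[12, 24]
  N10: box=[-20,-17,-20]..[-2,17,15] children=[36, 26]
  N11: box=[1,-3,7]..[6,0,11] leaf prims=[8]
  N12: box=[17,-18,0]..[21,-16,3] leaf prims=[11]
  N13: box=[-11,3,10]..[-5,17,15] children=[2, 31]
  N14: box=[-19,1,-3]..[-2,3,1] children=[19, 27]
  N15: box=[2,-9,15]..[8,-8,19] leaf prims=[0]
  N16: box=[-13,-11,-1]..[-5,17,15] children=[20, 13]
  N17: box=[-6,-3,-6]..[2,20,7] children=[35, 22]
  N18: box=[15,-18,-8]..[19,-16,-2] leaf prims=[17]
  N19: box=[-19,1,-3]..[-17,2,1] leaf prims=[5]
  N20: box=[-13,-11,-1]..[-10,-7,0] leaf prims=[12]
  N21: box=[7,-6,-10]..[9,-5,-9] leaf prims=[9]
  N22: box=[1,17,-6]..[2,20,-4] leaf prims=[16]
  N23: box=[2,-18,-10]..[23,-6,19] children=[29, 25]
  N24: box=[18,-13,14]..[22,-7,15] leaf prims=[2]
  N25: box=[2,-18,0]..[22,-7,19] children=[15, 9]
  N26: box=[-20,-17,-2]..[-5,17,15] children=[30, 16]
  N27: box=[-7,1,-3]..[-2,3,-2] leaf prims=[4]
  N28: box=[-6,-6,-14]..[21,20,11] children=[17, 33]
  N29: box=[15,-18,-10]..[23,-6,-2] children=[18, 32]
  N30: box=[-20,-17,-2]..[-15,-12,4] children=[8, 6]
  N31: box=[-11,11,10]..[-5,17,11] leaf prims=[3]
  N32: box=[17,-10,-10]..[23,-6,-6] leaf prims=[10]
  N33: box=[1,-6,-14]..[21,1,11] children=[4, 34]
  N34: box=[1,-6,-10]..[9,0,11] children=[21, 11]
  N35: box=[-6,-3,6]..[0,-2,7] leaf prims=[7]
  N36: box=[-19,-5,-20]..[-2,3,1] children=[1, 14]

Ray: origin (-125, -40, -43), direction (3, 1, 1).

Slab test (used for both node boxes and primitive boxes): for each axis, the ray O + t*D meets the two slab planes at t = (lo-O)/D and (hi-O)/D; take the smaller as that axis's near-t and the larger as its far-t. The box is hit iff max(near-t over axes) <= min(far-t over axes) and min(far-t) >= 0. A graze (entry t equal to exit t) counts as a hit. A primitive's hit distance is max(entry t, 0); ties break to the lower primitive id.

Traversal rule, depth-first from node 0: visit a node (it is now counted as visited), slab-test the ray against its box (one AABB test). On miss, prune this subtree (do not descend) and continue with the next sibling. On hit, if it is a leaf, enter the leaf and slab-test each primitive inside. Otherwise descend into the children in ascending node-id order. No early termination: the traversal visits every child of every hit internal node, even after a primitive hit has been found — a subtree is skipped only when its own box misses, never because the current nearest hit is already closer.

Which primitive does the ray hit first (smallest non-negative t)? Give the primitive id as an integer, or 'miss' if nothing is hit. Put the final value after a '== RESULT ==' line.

Trace the traversal:
N0 x:[35,148/3] y:[22,60] z:[23,62] -> hit [35,148/3], descend [3, 10]
  N3 x:[119/3,148/3] y:[22,60] z:[29,62] -> hit [119/3,148/3], descend [23, 28]
    N23 x:[127/3,148/3] y:[22,34] z:[33,62] -> miss, prune
    N28 x:[119/3,146/3] y:[34,60] z:[29,54] -> hit [119/3,146/3], descend [17, 33]
      N17 x:[119/3,127/3] y:[37,60] z:[37,50] -> hit [119/3,127/3], descend [22, 35]
        N22 x:[42,127/3] y:[57,60] z:[37,39] -> miss, prune
        N35 x:[119/3,125/3] y:[37,38] z:[49,50] -> miss, prune
      N33 x:[42,146/3] y:[34,41] z:[29,54] -> miss, prune
  N10 x:[35,41] y:[23,57] z:[23,58] -> hit [35,41], descend [26, 36]
    N26 x:[35,40] y:[23,57] z:[41,58] -> miss, prune
    N36 x:[106/3,41] y:[35,43] z:[23,44] -> hit [106/3,41], descend [1, 14]
      N1 x:[107/3,116/3] y:[35,43] z:[23,37] -> hit [107/3,37], descend [5, 7]
        N5 x:[115/3,116/3] y:[35,39] z:[23,25] -> miss, prune
        N7 x:[107/3,109/3] y:[42,43] z:[35,37] -> miss, prune
      N14 x:[106/3,41] y:[41,43] z:[40,44] -> hit [41,41], descend [19, 27]
        N19 x:[106/3,36] y:[41,42] z:[40,44] -> miss, prune
        N27 x:[118/3,41] y:[41,43] z:[40,41] -> hit [41,41] leaf, test {P4@t=41}

Visited [0, 3, 23, 28, 17, 22, 35, 33, 10, 26, 36, 1, 5, 7, 14, 19, 27]. Tests: 17 box, 1 leaf. Nearest: P4.

== RESULT ==
4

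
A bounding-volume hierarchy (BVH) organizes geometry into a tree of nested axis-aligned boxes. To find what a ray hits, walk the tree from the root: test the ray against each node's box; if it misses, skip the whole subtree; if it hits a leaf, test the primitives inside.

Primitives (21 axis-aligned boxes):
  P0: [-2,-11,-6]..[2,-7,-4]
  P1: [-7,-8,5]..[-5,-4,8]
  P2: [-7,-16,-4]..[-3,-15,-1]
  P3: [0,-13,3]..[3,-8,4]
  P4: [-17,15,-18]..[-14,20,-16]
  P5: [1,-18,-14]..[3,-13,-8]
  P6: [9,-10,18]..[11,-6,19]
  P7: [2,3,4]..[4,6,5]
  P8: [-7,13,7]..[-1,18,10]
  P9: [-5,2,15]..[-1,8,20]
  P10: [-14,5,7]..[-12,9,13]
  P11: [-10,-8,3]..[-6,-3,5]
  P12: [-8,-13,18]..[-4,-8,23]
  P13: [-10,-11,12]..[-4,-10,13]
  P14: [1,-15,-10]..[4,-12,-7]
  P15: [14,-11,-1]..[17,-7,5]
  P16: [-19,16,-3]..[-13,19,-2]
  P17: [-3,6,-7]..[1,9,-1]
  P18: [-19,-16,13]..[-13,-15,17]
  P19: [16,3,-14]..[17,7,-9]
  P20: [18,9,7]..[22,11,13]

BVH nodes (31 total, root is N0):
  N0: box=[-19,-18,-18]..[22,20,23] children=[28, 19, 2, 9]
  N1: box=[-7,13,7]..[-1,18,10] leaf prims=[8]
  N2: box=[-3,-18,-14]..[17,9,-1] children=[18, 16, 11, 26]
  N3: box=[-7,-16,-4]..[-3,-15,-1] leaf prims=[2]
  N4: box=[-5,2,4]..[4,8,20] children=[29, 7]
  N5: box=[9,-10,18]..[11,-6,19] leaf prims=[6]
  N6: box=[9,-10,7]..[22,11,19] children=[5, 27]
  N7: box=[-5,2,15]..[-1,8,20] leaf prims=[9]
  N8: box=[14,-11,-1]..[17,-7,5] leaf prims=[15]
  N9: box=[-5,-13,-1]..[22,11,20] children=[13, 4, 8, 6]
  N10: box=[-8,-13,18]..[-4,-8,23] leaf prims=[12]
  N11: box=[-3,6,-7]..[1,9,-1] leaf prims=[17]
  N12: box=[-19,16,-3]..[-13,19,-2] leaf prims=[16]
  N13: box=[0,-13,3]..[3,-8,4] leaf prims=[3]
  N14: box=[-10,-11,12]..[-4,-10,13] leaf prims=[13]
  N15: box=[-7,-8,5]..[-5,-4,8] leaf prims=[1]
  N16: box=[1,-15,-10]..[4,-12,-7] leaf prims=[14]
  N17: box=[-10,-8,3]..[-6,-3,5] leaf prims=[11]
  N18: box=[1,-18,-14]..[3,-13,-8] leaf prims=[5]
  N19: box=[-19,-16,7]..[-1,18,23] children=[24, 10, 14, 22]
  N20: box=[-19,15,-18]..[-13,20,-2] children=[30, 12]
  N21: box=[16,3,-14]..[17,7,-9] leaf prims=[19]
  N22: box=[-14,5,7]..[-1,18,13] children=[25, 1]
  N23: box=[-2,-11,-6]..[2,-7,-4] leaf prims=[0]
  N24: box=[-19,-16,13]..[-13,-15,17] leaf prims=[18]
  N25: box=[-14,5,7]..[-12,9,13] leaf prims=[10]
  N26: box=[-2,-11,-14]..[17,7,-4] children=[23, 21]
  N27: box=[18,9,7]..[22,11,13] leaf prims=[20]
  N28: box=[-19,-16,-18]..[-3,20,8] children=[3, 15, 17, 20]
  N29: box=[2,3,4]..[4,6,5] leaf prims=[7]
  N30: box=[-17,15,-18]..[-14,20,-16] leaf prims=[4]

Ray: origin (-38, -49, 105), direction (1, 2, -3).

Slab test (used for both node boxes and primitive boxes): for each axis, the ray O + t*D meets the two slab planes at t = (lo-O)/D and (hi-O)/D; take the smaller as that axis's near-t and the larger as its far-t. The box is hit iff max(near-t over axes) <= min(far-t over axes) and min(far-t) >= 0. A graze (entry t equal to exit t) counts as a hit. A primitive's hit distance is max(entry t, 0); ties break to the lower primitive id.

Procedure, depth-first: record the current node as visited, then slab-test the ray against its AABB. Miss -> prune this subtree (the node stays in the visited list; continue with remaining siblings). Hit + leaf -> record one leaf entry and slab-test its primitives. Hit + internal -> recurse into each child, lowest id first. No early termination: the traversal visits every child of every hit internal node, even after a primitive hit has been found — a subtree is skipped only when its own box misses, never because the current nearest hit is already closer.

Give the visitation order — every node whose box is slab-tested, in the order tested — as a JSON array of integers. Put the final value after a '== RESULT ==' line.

Traverse from the root:
N0 x:[19,60] y:[31/2,69/2] z:[82/3,41] -> hit [82/3,69/2], descend [2, 9, 19, 28]
  N2 x:[35,55] y:[31/2,29] z:[106/3,119/3] -> miss, prune
  N9 x:[33,60] y:[18,30] z:[85/3,106/3] -> miss, prune
  N19 x:[19,37] y:[33/2,67/2] z:[82/3,98/3] -> hit [82/3,98/3], descend [10, 14, 22, 24]
    N10 x:[30,34] y:[18,41/2] z:[82/3,29] -> miss, prune
    N14 x:[28,34] y:[19,39/2] z:[92/3,31] -> miss, prune
    N22 x:[24,37] y:[27,67/2] z:[92/3,98/3] -> hit [92/3,98/3], descend [1, 25]
      N1 x:[31,37] y:[31,67/2] z:[95/3,98/3] -> hit [95/3,98/3] leaf, test {P8@t=95/3}
      N25 x:[24,26] y:[27,29] z:[92/3,98/3] -> miss, prune
    N24 x:[19,25] y:[33/2,17] z:[88/3,92/3] -> miss, prune
  N28 x:[19,35] y:[33/2,69/2] z:[97/3,41] -> hit [97/3,69/2], descend [3, 15, 17, 20]
    N3 x:[31,35] y:[33/2,17] z:[106/3,109/3] -> miss, prune
    N15 x:[31,33] y:[41/2,45/2] z:[97/3,100/3] -> miss, prune
    N17 x:[28,32] y:[41/2,23] z:[100/3,34] -> miss, prune
    N20 x:[19,25] y:[32,69/2] z:[107/3,41] -> miss, prune

Summary -> nodes [0, 2, 9, 19, 10, 14, 22, 1, 25, 24, 28, 3, 15, 17, 20]; box-tests=15; leaf-entries=1; first=P8

== RESULT ==
[0, 2, 9, 19, 10, 14, 22, 1, 25, 24, 28, 3, 15, 17, 20]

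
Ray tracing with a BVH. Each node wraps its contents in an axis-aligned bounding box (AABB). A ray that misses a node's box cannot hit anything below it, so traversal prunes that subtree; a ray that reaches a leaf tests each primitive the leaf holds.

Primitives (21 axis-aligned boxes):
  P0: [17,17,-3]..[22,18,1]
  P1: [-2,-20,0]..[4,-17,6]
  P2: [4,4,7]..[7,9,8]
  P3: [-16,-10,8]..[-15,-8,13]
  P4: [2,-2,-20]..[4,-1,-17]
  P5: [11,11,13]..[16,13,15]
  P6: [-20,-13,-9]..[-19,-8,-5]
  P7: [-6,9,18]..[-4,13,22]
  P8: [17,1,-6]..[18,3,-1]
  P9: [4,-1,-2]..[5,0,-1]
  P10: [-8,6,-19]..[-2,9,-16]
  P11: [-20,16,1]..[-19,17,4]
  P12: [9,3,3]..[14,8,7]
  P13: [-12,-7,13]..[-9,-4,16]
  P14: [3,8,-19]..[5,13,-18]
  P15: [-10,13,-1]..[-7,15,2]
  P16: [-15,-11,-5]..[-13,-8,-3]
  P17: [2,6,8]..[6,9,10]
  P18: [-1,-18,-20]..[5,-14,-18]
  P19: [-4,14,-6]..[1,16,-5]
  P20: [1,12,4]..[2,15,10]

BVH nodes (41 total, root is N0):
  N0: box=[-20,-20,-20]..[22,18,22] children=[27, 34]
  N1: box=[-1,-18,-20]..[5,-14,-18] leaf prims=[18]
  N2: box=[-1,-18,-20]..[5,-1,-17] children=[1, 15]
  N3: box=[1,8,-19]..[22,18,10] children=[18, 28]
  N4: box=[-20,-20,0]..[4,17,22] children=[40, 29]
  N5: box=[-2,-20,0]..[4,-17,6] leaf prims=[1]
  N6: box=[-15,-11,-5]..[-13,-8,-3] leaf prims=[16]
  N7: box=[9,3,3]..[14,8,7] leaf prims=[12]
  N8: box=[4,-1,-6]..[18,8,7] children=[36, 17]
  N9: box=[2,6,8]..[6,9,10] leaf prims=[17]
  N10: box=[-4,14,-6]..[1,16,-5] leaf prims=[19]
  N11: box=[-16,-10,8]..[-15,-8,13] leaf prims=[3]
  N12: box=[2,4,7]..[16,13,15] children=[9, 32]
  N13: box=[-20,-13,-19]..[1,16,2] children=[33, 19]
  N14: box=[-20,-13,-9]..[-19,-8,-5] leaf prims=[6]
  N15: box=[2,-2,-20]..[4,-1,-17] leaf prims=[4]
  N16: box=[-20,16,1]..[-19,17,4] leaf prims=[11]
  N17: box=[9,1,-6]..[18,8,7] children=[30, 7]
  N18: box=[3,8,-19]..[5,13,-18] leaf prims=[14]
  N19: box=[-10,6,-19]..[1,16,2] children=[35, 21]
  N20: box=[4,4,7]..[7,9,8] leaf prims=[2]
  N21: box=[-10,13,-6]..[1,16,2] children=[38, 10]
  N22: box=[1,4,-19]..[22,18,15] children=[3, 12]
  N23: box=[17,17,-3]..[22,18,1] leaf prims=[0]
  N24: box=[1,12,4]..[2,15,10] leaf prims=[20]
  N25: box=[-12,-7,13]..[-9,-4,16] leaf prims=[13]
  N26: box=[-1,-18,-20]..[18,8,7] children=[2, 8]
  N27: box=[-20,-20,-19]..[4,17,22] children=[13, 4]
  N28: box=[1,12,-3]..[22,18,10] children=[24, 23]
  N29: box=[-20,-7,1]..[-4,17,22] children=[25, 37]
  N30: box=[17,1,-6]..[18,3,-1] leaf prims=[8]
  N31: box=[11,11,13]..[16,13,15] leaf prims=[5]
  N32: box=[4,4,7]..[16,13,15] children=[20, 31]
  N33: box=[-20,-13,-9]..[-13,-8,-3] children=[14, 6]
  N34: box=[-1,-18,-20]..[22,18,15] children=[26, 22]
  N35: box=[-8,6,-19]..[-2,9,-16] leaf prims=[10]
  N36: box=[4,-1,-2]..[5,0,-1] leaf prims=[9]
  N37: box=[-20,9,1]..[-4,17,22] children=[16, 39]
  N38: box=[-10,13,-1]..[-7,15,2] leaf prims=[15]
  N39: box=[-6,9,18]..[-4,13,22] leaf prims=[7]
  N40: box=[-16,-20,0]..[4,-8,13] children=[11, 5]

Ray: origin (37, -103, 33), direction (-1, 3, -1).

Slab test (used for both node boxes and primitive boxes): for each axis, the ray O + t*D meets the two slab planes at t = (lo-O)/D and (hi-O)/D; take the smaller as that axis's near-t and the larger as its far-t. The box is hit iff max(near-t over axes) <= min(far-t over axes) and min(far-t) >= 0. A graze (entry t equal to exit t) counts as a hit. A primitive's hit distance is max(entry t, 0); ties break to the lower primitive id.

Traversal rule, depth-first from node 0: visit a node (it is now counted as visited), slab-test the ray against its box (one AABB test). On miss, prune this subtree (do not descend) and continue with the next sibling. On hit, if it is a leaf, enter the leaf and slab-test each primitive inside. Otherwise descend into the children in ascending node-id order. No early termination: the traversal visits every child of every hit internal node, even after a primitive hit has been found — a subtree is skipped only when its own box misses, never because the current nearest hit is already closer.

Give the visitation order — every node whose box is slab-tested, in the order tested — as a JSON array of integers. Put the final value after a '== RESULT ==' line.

Trace the traversal:
N0 x:[15,57] y:[83/3,121/3] z:[11,53] -> hit [83/3,121/3], descend [27, 34]
  N27 x:[33,57] y:[83/3,40] z:[11,52] -> hit [33,40], descend [4, 13]
    N4 x:[33,57] y:[83/3,40] z:[11,33] -> hit [33,33], descend [29, 40]
      N29 x:[41,57] y:[32,40] z:[11,32] -> miss, prune
      N40 x:[33,53] y:[83/3,95/3] z:[20,33] -> miss, prune
    N13 x:[36,57] y:[30,119/3] z:[31,52] -> hit [36,119/3], descend [19, 33]
      N19 x:[36,47] y:[109/3,119/3] z:[31,52] -> hit [109/3,119/3], descend [21, 35]
        N21 x:[36,47] y:[116/3,119/3] z:[31,39] -> hit [116/3,39], descend [10, 38]
          N10 x:[36,41] y:[39,119/3] z:[38,39] -> hit [39,39] leaf, test {P19@t=39}
          N38 x:[44,47] y:[116/3,118/3] z:[31,34] -> miss, prune
        N35 x:[39,45] y:[109/3,112/3] z:[49,52] -> miss, prune
      N33 x:[50,57] y:[30,95/3] z:[36,42] -> miss, prune
  N34 x:[15,38] y:[85/3,121/3] z:[18,53] -> hit [85/3,38], descend [22, 26]
    N22 x:[15,36] y:[107/3,121/3] z:[18,52] -> hit [107/3,36], descend [3, 12]
      N3 x:[15,36] y:[37,121/3] z:[23,52] -> miss, prune
      N12 x:[21,35] y:[107/3,116/3] z:[18,26] -> miss, prune
    N26 x:[19,38] y:[85/3,37] z:[26,53] -> hit [85/3,37], descend [2, 8]
      N2 x:[32,38] y:[85/3,34] z:[50,53] -> miss, prune
      N8 x:[19,33] y:[34,37] z:[26,39] -> miss, prune

Visited [0, 27, 4, 29, 40, 13, 19, 21, 10, 38, 35, 33, 34, 22, 3, 12, 26, 2, 8]. Tests: 19 box, 1 leaf. Nearest: P19.

== RESULT ==
[0, 27, 4, 29, 40, 13, 19, 21, 10, 38, 35, 33, 34, 22, 3, 12, 26, 2, 8]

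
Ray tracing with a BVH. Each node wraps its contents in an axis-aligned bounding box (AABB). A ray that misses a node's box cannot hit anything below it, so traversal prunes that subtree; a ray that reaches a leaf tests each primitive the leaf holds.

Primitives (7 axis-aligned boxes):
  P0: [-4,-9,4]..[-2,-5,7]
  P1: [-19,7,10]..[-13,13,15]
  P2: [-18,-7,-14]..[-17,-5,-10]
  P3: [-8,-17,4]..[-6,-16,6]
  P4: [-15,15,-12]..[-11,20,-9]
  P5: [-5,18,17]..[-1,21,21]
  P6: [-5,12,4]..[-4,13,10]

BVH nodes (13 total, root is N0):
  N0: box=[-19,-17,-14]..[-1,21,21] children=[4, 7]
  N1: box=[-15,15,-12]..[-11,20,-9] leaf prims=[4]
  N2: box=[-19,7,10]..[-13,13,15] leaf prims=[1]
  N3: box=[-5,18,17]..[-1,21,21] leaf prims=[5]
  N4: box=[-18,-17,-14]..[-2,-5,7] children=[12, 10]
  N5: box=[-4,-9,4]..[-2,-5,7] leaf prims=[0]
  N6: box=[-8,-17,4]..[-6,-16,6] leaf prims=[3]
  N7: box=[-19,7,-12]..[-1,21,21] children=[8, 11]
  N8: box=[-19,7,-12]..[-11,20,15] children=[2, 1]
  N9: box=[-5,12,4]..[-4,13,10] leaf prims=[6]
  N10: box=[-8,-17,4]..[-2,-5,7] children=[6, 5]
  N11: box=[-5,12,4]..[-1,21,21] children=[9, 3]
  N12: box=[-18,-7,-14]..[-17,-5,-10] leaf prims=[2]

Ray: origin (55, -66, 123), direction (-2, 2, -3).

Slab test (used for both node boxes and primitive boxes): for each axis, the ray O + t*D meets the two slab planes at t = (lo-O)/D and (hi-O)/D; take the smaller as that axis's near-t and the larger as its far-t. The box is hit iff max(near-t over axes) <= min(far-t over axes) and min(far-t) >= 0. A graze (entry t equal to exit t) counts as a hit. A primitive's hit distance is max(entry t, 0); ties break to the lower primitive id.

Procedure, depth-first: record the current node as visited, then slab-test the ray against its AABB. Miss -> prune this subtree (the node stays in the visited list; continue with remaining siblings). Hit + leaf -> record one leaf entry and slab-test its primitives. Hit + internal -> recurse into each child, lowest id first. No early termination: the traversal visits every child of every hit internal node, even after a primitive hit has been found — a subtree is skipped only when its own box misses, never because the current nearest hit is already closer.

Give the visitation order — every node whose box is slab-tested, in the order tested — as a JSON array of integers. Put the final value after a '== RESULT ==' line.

Trace the traversal:
N0 x:[28,37] y:[49/2,87/2] z:[34,137/3] -> hit [34,37], descend [4, 7]
  N4 x:[57/2,73/2] y:[49/2,61/2] z:[116/3,137/3] -> miss, prune
  N7 x:[28,37] y:[73/2,87/2] z:[34,45] -> hit [73/2,37], descend [8, 11]
    N8 x:[33,37] y:[73/2,43] z:[36,45] -> hit [73/2,37], descend [1, 2]
      N1 x:[33,35] y:[81/2,43] z:[44,45] -> miss, prune
      N2 x:[34,37] y:[73/2,79/2] z:[36,113/3] -> hit [73/2,37] leaf, test {P1@t=73/2}
    N11 x:[28,30] y:[39,87/2] z:[34,119/3] -> miss, prune

order=[0, 4, 7, 8, 1, 2, 11]  |boxes|=7  |leaves|=1  hit=P1

== RESULT ==
[0, 4, 7, 8, 1, 2, 11]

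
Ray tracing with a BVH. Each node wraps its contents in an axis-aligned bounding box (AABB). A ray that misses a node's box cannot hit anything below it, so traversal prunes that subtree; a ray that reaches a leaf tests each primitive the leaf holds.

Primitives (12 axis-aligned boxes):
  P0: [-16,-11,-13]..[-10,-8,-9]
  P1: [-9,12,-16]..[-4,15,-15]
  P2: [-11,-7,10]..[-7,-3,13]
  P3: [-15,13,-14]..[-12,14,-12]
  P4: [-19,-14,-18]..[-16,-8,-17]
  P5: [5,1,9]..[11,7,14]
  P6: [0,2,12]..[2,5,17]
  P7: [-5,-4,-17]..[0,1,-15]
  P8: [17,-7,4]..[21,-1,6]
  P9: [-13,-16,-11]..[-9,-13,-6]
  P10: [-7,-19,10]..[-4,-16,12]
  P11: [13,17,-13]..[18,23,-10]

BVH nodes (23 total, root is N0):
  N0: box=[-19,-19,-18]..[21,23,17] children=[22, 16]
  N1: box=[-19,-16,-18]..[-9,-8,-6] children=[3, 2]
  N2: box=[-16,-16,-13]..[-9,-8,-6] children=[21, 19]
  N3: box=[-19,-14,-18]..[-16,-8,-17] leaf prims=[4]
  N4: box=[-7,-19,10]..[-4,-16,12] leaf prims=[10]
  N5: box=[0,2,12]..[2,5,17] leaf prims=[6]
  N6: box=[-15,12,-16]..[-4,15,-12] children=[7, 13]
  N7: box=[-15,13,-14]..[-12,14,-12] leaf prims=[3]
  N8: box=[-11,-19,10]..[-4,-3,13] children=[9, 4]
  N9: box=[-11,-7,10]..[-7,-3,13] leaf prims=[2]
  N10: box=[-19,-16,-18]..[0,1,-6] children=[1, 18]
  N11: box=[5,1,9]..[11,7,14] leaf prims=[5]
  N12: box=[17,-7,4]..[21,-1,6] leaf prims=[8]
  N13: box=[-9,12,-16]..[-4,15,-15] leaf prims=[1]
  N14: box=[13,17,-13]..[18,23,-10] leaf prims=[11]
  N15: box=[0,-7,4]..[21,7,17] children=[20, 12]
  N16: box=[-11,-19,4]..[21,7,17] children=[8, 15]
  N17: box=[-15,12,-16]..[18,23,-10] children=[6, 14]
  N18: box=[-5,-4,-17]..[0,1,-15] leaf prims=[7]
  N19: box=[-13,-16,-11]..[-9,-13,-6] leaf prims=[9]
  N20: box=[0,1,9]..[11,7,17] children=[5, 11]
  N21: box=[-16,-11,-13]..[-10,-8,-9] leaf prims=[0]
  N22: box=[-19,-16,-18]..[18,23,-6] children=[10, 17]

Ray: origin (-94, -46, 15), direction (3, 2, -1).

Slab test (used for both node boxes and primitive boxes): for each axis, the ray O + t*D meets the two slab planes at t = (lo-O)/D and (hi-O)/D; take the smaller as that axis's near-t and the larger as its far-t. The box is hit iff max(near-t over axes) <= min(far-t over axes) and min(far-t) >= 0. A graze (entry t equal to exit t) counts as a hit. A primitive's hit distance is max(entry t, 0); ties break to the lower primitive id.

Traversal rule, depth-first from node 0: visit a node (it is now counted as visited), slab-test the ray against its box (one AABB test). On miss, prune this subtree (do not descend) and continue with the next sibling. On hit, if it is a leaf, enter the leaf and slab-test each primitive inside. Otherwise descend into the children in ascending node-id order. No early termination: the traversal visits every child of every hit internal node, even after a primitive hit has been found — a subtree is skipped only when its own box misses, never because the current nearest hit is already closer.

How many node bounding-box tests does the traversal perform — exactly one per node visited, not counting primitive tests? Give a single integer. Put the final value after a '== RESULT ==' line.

Traverse from the root:
N0 x:[25,115/3] y:[27/2,69/2] z:[-2,33] -> hit [25,33], descend [16, 22]
  N16 x:[83/3,115/3] y:[27/2,53/2] z:[-2,11] -> miss, prune
  N22 x:[25,112/3] y:[15,69/2] z:[21,33] -> hit [25,33], descend [10, 17]
    N10 x:[25,94/3] y:[15,47/2] z:[21,33] -> miss, prune
    N17 x:[79/3,112/3] y:[29,69/2] z:[25,31] -> hit [29,31], descend [6, 14]
      N6 x:[79/3,30] y:[29,61/2] z:[27,31] -> hit [29,30], descend [7, 13]
        N7 x:[79/3,82/3] y:[59/2,30] z:[27,29] -> miss, prune
        N13 x:[85/3,30] y:[29,61/2] z:[30,31] -> hit [30,30] leaf, test {P1@t=30}
      N14 x:[107/3,112/3] y:[63/2,69/2] z:[25,28] -> miss, prune

Summary -> nodes [0, 16, 22, 10, 17, 6, 7, 13, 14]; box-tests=9; leaf-entries=1; first=P1

== RESULT ==
9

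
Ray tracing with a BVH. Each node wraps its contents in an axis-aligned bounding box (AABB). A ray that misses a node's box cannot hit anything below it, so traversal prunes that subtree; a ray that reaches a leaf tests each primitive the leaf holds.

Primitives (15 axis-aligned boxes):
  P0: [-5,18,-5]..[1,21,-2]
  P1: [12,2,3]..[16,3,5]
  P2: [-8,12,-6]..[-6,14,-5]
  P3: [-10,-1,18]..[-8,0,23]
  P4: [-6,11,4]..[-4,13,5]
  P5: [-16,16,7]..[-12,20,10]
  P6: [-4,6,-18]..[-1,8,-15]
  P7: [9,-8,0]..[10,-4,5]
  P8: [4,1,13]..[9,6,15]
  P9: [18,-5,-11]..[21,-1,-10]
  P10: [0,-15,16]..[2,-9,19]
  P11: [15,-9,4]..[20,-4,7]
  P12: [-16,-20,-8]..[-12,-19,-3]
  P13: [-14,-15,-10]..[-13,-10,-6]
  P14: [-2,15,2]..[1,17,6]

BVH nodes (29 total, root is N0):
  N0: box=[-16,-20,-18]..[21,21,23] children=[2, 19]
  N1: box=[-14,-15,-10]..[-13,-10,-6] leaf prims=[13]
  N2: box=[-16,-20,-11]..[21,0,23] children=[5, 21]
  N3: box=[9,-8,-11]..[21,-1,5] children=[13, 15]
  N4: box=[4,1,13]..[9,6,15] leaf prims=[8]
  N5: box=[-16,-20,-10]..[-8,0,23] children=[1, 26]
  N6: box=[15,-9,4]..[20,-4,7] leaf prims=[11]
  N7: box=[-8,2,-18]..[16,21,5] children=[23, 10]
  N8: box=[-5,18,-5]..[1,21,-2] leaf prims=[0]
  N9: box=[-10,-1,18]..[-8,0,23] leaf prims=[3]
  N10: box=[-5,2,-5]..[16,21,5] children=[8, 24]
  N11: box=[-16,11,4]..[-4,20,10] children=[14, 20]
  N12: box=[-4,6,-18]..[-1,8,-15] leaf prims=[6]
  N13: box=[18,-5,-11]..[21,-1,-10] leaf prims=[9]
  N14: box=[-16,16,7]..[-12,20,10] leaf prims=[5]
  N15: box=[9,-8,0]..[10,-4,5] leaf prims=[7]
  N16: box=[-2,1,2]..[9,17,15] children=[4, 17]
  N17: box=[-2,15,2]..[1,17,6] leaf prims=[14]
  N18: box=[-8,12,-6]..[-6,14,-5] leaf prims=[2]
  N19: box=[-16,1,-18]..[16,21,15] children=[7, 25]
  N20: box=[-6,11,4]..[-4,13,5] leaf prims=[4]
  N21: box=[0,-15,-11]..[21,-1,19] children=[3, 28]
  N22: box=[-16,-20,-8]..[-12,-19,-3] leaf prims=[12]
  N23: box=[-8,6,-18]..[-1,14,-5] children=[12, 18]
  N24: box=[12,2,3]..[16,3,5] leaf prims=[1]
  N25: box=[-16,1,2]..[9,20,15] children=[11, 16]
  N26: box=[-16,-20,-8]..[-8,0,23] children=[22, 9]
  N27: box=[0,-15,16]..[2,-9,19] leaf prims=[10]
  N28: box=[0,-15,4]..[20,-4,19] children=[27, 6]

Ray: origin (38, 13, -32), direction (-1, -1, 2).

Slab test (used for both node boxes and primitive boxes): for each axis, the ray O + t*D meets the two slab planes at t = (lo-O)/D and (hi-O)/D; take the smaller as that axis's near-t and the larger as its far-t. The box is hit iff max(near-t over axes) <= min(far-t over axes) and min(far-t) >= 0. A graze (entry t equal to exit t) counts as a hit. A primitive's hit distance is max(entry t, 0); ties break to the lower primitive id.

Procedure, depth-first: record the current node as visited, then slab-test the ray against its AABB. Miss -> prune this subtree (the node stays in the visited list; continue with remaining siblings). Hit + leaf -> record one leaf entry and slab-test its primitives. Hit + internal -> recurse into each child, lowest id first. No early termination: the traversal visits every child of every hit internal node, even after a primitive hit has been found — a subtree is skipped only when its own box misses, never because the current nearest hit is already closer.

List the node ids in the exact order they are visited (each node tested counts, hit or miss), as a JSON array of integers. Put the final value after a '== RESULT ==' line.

Trace the traversal:
N0 x:[17,54] y:[-8,33] z:[7,55/2] -> hit [17,55/2], descend [2, 19]
  N2 x:[17,54] y:[13,33] z:[21/2,55/2] -> hit [17,55/2], descend [5, 21]
    N5 x:[46,54] y:[13,33] z:[11,55/2] -> miss, prune
    N21 x:[17,38] y:[14,28] z:[21/2,51/2] -> hit [17,51/2], descend [3, 28]
      N3 x:[17,29] y:[14,21] z:[21/2,37/2] -> hit [17,37/2], descend [13, 15]
        N13 x:[17,20] y:[14,18] z:[21/2,11] -> miss, prune
        N15 x:[28,29] y:[17,21] z:[16,37/2] -> miss, prune
      N28 x:[18,38] y:[17,28] z:[18,51/2] -> hit [18,51/2], descend [6, 27]
        N6 x:[18,23] y:[17,22] z:[18,39/2] -> hit [18,39/2] leaf, test {P11@t=18}
        N27 x:[36,38] y:[22,28] z:[24,51/2] -> miss, prune
  N19 x:[22,54] y:[-8,12] z:[7,47/2] -> miss, prune

11 AABB tests over nodes [0, 2, 5, 21, 3, 13, 15, 28, 6, 27, 19]; 1 leaf entered; closest P11.

== RESULT ==
[0, 2, 5, 21, 3, 13, 15, 28, 6, 27, 19]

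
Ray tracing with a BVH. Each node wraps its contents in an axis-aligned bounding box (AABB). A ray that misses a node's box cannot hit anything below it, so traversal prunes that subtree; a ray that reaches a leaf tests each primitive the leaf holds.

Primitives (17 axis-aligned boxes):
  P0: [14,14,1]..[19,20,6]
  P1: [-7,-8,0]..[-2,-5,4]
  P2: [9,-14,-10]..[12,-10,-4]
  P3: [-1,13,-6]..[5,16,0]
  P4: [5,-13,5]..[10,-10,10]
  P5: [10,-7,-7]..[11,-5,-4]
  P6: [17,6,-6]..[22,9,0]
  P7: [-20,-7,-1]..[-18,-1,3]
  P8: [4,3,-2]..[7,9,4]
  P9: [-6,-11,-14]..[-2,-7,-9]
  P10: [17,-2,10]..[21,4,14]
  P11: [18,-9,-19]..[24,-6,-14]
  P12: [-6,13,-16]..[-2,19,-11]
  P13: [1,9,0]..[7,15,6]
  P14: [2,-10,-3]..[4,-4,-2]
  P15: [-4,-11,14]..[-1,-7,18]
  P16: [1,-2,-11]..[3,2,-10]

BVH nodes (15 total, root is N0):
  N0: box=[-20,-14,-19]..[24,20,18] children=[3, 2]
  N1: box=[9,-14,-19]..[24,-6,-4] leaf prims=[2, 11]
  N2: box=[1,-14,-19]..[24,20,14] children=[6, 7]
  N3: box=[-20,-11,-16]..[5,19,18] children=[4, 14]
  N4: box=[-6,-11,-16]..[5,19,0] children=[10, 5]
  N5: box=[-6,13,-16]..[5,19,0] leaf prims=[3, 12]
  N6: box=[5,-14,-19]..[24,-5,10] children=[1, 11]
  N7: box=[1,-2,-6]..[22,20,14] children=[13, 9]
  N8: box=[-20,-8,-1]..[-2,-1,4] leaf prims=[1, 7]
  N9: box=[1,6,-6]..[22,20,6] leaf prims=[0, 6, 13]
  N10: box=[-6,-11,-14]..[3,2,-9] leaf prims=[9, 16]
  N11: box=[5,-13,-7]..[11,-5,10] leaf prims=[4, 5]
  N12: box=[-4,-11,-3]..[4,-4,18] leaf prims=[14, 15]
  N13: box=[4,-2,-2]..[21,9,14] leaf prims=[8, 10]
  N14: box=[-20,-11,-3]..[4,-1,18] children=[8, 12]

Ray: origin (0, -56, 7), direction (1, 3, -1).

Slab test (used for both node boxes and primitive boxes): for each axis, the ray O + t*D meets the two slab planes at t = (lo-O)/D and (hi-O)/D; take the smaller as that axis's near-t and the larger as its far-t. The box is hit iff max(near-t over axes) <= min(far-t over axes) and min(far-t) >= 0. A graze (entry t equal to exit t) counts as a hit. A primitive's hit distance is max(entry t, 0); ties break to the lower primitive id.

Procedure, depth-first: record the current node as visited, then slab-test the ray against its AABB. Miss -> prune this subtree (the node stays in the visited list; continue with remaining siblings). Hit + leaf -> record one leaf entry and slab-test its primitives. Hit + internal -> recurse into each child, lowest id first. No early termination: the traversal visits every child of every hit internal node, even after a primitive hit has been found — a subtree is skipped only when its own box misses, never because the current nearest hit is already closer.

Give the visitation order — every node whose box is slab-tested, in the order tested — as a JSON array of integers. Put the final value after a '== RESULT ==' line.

Traverse from the root:
N0 x:[-20,24] y:[14,76/3] z:[-11,26] -> hit [14,24], descend [2, 3]
  N2 x:[1,24] y:[14,76/3] z:[-7,26] -> hit [14,24], descend [6, 7]
    N6 x:[5,24] y:[14,17] z:[-3,26] -> hit [14,17], descend [1, 11]
      N1 x:[9,24] y:[14,50/3] z:[11,26] -> hit [14,50/3] leaf, test {P2(miss), P11(miss)}
      N11 x:[5,11] y:[43/3,17] z:[-3,14] -> miss, prune
    N7 x:[1,22] y:[18,76/3] z:[-7,13] -> miss, prune
  N3 x:[-20,5] y:[15,25] z:[-11,23] -> miss, prune

Visited [0, 2, 6, 1, 11, 7, 3]. Tests: 7 box, 1 leaf. Nearest: miss.

== RESULT ==
[0, 2, 6, 1, 11, 7, 3]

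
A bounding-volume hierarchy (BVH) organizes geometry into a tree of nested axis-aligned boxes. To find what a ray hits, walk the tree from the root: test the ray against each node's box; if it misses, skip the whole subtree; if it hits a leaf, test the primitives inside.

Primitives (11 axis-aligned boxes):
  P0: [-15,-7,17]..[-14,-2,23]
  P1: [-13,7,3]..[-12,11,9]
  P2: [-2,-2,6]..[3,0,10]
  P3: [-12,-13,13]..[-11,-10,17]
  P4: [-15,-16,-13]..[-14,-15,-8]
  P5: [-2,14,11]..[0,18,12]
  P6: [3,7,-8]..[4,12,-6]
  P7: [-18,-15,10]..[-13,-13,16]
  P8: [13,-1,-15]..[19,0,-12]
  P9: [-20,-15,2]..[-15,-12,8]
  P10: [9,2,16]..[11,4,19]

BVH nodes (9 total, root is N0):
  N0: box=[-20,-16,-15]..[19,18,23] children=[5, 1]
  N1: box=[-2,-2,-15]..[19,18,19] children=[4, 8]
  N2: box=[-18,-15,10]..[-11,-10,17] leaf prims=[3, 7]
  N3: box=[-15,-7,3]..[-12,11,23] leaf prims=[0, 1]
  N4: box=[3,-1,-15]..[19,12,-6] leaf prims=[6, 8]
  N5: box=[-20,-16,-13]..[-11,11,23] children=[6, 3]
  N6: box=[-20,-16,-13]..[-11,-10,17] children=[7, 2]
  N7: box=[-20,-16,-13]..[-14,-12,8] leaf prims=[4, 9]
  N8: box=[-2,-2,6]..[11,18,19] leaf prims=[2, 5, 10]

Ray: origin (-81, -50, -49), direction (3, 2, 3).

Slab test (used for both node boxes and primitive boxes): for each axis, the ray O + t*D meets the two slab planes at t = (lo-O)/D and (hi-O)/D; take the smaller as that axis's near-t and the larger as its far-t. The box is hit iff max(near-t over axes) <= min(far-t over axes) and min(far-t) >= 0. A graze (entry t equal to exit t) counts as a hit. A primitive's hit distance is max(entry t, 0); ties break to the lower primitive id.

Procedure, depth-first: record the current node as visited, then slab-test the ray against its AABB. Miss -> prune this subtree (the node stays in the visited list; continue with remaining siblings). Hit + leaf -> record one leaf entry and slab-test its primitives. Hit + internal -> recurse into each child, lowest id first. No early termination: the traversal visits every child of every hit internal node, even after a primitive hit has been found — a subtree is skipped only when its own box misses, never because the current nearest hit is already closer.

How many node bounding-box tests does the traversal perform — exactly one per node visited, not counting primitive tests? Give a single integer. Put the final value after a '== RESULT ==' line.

Walk:
N0 x:[61/3,100/3] y:[17,34] z:[34/3,24] -> hit [61/3,24], descend [1, 5]
  N1 x:[79/3,100/3] y:[24,34] z:[34/3,68/3] -> miss, prune
  N5 x:[61/3,70/3] y:[17,61/2] z:[12,24] -> hit [61/3,70/3], descend [3, 6]
    N3 x:[22,23] y:[43/2,61/2] z:[52/3,24] -> hit [22,23] leaf, test {P0@t=22, P1(miss)}
    N6 x:[61/3,70/3] y:[17,20] z:[12,22] -> miss, prune

Visited [0, 1, 5, 3, 6]. Tests: 5 box, 1 leaf. Nearest: P0.

== RESULT ==
5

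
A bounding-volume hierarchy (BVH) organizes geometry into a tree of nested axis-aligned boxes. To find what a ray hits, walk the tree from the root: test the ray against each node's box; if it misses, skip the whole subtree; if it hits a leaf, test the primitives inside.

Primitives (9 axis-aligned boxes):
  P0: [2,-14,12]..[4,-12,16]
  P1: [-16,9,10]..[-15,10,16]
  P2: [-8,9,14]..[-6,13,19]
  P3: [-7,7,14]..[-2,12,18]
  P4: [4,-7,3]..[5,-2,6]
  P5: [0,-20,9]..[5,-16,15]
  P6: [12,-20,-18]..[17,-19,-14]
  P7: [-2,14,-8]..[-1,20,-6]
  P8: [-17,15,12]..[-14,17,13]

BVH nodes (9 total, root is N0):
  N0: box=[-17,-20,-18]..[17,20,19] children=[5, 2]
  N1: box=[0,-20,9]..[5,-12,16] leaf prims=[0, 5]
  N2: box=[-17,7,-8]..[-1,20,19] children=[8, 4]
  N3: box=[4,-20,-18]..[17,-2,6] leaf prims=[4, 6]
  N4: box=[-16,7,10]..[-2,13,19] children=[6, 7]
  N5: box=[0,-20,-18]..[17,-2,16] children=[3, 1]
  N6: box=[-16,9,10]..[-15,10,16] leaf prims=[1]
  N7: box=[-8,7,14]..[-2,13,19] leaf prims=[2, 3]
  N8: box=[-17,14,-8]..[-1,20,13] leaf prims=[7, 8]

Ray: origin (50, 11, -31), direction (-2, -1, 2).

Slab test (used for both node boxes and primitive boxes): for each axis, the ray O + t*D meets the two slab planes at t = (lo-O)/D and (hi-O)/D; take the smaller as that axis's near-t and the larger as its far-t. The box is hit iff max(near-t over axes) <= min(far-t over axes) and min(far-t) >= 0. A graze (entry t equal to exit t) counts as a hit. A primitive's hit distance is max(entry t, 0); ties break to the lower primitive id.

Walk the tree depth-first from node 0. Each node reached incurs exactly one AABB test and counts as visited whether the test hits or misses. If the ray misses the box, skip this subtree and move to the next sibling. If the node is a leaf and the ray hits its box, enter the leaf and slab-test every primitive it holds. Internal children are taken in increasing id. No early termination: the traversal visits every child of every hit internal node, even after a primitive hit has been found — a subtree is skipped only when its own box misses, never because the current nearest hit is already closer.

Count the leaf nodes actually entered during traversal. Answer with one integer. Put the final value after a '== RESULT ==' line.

Trace the traversal:
N0 x:[33/2,67/2] y:[-9,31] z:[13/2,25] -> hit [33/2,25], descend [2, 5]
  N2 x:[51/2,67/2] y:[-9,4] z:[23/2,25] -> miss, prune
  N5 x:[33/2,25] y:[13,31] z:[13/2,47/2] -> hit [33/2,47/2], descend [1, 3]
    N1 x:[45/2,25] y:[23,31] z:[20,47/2] -> hit [23,47/2] leaf, test {P0@t=23, P5(miss)}
    N3 x:[33/2,23] y:[13,31] z:[13/2,37/2] -> hit [33/2,37/2] leaf, test {P4(miss), P6(miss)}

Visited [0, 2, 5, 1, 3]. Tests: 5 box, 2 leaf. Nearest: P0.

== RESULT ==
2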